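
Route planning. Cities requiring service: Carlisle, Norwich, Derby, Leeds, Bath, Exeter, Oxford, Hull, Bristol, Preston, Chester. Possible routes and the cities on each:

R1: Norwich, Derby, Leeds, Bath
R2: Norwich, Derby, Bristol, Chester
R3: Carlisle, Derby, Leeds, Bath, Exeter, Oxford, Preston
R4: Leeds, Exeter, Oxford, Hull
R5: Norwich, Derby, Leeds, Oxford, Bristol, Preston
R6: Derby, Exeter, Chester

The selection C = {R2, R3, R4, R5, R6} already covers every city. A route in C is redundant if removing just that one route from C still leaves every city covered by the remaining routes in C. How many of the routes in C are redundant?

Drop R2: the rest still cover every city — redundant.
Drop R3: Carlisle, Bath uncovered — not redundant.
Drop R4: Hull uncovered — not redundant.
Drop R5: the rest still cover every city — redundant.
Drop R6: the rest still cover every city — redundant.
3 redundant: R2, R5, R6.

3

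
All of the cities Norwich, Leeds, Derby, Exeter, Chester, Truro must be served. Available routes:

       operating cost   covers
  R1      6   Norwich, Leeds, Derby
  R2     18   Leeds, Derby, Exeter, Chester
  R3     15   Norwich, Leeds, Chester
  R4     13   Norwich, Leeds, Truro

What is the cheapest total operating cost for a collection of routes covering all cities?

R2, R4 cover every city at operating cost 18 + 13 = 31.
Any cover uses at least 2 routes; among all covering selections none totals below 31.

31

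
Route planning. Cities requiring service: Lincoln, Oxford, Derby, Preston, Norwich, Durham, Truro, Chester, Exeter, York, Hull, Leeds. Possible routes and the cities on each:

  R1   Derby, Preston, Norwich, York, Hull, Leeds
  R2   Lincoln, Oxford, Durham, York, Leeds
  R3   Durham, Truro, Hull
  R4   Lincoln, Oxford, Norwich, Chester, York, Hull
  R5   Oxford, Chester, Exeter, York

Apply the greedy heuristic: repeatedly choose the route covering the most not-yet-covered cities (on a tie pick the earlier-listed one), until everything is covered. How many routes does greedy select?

Pick 1: R1 covers 6 new cities (Derby, Preston, Norwich, York, Hull, Leeds).
Pick 2: R2 covers 3 new cities (Lincoln, Oxford, Durham).
Pick 3: R5 covers 2 new cities (Chester, Exeter).
Pick 4: R3 covers 1 new cities (Truro).
Greedy uses 4 routes.

4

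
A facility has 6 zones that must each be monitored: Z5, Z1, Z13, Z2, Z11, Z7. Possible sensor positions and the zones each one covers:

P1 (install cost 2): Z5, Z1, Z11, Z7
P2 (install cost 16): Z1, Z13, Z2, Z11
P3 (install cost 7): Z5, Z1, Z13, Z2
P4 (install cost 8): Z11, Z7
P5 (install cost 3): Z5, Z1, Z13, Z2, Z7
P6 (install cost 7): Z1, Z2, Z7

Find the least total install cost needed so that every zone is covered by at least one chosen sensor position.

5

P1, P5 cover every zone at install cost 2 + 3 = 5.
Any cover uses at least 2 sensor positions; among all covering selections none totals below 5.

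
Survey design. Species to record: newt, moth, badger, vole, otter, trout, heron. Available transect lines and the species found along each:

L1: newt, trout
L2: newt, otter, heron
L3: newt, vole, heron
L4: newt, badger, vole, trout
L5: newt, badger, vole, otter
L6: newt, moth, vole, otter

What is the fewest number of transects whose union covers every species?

L2, L4, L6 together cover {newt, moth, badger, vole, otter, trout, heron} — every species.
No 2 of the 6 transects cover everything (all 15 pairs fall short), so 3 is minimum.

3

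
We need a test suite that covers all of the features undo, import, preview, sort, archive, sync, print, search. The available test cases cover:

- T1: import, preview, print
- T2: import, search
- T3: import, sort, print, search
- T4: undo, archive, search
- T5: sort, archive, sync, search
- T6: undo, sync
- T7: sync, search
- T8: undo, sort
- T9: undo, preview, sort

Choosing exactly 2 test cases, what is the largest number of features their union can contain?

Choosing T1, T5 covers {import, preview, sort, archive, sync, print, search} — 7 features.
No choice of 2 test cases does better; here undo is left uncovered.

7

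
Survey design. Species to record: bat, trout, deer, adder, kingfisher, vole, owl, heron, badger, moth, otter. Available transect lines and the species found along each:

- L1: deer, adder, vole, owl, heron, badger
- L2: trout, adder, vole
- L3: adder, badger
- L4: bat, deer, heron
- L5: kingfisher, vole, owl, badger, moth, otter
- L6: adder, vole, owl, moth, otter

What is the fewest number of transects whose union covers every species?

3

L2, L4, L5 together cover {bat, trout, deer, adder, kingfisher, vole, owl, heron, badger, moth, otter} — every species.
No 2 of the 6 transects cover everything (all 15 pairs fall short), so 3 is minimum.
Greedy (largest uncovered first) would take L1, L5, L2, L4 — 4 transects — but 3 suffice.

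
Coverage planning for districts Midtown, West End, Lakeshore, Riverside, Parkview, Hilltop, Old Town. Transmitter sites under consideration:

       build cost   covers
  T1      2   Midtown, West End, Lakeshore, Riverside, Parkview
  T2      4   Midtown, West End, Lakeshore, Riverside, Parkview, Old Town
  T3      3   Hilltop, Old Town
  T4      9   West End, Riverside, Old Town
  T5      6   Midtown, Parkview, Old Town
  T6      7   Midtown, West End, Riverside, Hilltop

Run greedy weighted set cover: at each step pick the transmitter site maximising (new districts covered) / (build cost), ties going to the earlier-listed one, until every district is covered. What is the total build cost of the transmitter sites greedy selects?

Pick 1: T1 adds 5 new (Midtown, West End, Lakeshore, Riverside, Parkview) at build cost 2 (ratio 5/2).
Pick 2: T3 adds 2 new (Hilltop, Old Town) at build cost 3 (ratio 2/3).
Greedy total build cost: 2 + 3 = 5.

5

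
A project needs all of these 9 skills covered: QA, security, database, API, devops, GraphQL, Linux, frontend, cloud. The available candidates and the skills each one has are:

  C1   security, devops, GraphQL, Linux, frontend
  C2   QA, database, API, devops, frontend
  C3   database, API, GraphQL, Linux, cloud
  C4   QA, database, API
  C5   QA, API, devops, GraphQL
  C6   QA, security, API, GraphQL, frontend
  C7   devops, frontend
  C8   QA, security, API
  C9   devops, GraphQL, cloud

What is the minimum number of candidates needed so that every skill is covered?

3

C1, C2, C3 together cover {QA, security, database, API, devops, GraphQL, Linux, frontend, cloud} — every skill.
No 2 of the 9 candidates cover everything (all 36 pairs fall short), so 3 is minimum.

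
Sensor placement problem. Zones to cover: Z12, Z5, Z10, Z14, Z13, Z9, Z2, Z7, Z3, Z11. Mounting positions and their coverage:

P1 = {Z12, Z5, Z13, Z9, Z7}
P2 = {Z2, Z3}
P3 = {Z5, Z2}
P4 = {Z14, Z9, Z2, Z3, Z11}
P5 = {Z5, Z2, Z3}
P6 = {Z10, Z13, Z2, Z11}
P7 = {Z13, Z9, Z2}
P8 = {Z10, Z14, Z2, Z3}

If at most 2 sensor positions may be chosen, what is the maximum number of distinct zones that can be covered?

Choosing P1, P4 covers {Z12, Z5, Z14, Z13, Z9, Z2, Z7, Z3, Z11} — 9 zones.
No choice of 2 sensor positions does better; here Z10 is left uncovered.

9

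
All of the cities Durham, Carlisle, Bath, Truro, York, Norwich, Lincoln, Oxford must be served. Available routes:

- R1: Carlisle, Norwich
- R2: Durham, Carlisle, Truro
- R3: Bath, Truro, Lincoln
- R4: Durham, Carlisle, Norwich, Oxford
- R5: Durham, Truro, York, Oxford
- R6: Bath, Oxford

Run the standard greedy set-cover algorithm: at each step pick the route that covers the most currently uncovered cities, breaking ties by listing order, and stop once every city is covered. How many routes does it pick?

Pick 1: R4 covers 4 new cities (Durham, Carlisle, Norwich, Oxford).
Pick 2: R3 covers 3 new cities (Bath, Truro, Lincoln).
Pick 3: R5 covers 1 new cities (York).
Greedy uses 3 routes.

3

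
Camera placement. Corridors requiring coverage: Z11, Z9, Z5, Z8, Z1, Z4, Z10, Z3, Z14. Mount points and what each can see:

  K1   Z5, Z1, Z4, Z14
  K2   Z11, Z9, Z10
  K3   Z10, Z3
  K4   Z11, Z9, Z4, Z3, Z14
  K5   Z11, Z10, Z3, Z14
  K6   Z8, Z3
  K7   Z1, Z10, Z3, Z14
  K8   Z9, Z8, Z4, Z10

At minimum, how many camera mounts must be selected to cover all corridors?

3

K1, K2, K6 together cover {Z11, Z9, Z5, Z8, Z1, Z4, Z10, Z3, Z14} — every corridor.
No 2 of the 8 camera mounts cover everything (all 28 pairs fall short), so 3 is minimum.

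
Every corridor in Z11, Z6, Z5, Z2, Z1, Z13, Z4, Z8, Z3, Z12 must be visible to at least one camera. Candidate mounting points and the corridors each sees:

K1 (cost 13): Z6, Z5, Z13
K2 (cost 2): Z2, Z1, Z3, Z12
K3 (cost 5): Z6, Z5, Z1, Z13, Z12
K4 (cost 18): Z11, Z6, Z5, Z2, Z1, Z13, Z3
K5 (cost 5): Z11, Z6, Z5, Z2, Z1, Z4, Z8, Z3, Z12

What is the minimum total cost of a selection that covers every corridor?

K3, K5 cover every corridor at cost 5 + 5 = 10.
Any cover uses at least 2 camera mounts; among all covering selections none totals below 10.
Greedy by coverage-per-cost would pick K2, K5, K3 for 12 — worse than the optimum 10.

10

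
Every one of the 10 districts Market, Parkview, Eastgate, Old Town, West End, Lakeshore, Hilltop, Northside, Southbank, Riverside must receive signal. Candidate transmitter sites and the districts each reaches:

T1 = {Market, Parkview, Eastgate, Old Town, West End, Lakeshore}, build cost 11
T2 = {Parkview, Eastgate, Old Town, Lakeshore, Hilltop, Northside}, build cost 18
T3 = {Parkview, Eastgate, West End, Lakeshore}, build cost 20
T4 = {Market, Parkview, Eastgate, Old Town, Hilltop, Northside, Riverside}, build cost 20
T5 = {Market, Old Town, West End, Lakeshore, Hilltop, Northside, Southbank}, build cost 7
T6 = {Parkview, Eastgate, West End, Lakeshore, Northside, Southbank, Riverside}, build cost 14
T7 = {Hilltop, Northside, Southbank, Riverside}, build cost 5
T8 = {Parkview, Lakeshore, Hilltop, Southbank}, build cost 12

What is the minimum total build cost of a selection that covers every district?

T1, T7 cover every district at build cost 11 + 5 = 16.
Any cover uses at least 2 transmitter sites; among all covering selections none totals below 16.
Greedy by coverage-per-build cost would pick T5, T6 for 21 — worse than the optimum 16.

16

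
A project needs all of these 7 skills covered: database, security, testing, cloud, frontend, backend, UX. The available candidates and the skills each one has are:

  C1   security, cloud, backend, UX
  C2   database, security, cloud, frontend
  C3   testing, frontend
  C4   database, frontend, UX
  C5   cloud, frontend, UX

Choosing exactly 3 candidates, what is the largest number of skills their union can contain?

7

Choosing C1, C2, C3 covers {database, security, testing, cloud, frontend, backend, UX} — 7 skills.
That is all 7 skills.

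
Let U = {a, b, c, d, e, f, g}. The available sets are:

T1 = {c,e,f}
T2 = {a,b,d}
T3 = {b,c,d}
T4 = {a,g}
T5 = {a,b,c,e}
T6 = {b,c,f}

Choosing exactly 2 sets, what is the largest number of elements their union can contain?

6

Choosing T1, T2 covers {a, b, c, d, e, f} — 6 elements.
No choice of 2 sets does better; here g is left uncovered.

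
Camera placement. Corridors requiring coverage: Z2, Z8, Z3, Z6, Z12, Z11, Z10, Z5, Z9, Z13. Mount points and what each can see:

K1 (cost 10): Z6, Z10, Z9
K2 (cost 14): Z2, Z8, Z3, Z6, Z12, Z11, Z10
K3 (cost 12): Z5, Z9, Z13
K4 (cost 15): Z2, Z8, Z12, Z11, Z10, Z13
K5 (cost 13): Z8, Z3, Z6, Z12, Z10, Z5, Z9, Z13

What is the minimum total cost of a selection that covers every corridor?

26

K2, K3 cover every corridor at cost 14 + 12 = 26.
Any cover uses at least 2 camera mounts; among all covering selections none totals below 26.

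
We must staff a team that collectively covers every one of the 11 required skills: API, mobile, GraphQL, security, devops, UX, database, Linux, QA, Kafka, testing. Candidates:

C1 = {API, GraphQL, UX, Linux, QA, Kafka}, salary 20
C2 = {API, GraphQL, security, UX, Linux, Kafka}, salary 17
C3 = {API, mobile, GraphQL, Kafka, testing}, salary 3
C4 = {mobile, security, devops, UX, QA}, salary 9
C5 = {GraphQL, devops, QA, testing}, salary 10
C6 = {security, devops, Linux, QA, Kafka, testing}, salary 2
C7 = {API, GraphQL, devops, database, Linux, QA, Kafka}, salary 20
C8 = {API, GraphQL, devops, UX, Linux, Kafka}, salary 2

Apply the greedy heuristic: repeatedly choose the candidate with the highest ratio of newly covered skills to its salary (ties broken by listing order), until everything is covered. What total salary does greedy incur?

Pick 1: C6 adds 6 new (security, devops, Linux, QA, Kafka, testing) at salary 2 (ratio 6/2).
Pick 2: C8 adds 3 new (API, GraphQL, UX) at salary 2 (ratio 3/2).
Pick 3: C3 adds 1 new (mobile) at salary 3 (ratio 1/3).
Pick 4: C7 adds 1 new (database) at salary 20 (ratio 1/20).
Greedy total salary: 2 + 2 + 3 + 20 = 27.

27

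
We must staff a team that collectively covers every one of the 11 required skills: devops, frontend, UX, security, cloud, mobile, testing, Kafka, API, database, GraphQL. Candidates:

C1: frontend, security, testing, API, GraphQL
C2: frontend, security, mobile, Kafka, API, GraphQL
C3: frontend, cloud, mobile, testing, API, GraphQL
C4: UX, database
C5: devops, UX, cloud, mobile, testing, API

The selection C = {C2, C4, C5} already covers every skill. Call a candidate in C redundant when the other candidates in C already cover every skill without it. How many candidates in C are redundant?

Drop C2: frontend, security, Kafka, GraphQL uncovered — not redundant.
Drop C4: database uncovered — not redundant.
Drop C5: devops, cloud, testing uncovered — not redundant.
None of the candidates in C is redundant.

0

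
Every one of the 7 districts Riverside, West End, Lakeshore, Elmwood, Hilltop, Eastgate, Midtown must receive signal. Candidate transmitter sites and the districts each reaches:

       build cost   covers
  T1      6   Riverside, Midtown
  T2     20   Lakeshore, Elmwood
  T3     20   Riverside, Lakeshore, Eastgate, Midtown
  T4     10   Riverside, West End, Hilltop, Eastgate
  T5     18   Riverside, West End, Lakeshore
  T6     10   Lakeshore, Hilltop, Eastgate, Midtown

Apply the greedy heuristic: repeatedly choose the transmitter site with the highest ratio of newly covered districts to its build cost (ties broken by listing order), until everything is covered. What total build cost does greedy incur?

Pick 1: T4 adds 4 new (Riverside, West End, Hilltop, Eastgate) at build cost 10 (ratio 4/10).
Pick 2: T6 adds 2 new (Lakeshore, Midtown) at build cost 10 (ratio 2/10).
Pick 3: T2 adds 1 new (Elmwood) at build cost 20 (ratio 1/20).
Greedy total build cost: 10 + 10 + 20 = 40. (The true optimum is 36, so greedy overshoots here.)

40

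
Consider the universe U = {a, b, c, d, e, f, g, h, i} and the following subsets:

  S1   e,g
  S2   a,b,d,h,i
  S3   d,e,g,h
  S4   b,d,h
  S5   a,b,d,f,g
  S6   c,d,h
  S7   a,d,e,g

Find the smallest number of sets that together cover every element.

S1, S2, S5, S6 together cover {a, b, c, d, e, f, g, h, i} — every element.
No 3 of the 7 sets cover everything (all 35 triples fall short), so 4 is minimum.

4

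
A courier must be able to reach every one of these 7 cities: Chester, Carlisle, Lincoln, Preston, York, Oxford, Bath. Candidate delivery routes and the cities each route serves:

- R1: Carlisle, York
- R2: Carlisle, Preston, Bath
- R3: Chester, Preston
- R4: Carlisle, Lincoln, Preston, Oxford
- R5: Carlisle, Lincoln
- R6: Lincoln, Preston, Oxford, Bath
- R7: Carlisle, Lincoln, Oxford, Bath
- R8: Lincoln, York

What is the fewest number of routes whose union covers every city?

3

R1, R3, R6 together cover {Chester, Carlisle, Lincoln, Preston, York, Oxford, Bath} — every city.
No 2 of the 8 routes cover everything (all 28 pairs fall short), so 3 is minimum.
Greedy (largest uncovered first) would take R4, R1, R2, R3 — 4 routes — but 3 suffice.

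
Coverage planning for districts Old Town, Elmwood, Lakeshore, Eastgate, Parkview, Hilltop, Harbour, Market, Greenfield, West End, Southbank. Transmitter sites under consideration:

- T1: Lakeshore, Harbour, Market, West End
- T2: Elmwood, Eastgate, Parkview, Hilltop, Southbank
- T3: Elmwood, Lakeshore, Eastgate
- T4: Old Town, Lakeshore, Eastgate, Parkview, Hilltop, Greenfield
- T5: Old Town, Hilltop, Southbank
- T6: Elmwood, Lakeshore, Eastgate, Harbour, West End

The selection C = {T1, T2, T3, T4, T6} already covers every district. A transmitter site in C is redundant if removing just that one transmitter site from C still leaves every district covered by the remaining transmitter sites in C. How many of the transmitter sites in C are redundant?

2

Drop T1: Market uncovered — not redundant.
Drop T2: Southbank uncovered — not redundant.
Drop T3: the rest still cover every district — redundant.
Drop T4: Old Town, Greenfield uncovered — not redundant.
Drop T6: the rest still cover every district — redundant.
2 redundant: T3, T6.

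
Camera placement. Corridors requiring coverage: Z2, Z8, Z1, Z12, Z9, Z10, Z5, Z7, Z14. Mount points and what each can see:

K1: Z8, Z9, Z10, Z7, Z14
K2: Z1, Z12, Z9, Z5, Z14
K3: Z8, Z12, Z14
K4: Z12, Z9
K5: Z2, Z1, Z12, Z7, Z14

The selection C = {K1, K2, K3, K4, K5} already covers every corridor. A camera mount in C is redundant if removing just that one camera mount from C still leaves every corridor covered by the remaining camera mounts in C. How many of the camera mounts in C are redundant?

2

Drop K1: Z10 uncovered — not redundant.
Drop K2: Z5 uncovered — not redundant.
Drop K3: the rest still cover every corridor — redundant.
Drop K4: the rest still cover every corridor — redundant.
Drop K5: Z2 uncovered — not redundant.
2 redundant: K3, K4.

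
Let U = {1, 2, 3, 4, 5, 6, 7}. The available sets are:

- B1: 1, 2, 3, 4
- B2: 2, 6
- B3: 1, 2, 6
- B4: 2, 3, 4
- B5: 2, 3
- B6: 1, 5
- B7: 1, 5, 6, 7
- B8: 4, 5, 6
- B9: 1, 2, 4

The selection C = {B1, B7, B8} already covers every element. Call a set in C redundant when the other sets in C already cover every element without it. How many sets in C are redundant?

Drop B1: 2, 3 uncovered — not redundant.
Drop B7: 7 uncovered — not redundant.
Drop B8: the rest still cover every element — redundant.
1 redundant: B8.

1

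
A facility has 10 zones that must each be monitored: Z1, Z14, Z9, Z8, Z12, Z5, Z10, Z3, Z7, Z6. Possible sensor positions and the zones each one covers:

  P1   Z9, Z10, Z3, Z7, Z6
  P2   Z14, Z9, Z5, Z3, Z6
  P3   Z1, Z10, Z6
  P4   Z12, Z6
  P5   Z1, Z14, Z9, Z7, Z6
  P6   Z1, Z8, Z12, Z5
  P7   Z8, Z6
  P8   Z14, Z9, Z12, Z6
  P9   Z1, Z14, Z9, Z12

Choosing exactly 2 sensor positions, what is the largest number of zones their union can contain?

Choosing P1, P6 covers {Z1, Z9, Z8, Z12, Z5, Z10, Z3, Z7, Z6} — 9 zones.
No choice of 2 sensor positions does better; here Z14 is left uncovered.

9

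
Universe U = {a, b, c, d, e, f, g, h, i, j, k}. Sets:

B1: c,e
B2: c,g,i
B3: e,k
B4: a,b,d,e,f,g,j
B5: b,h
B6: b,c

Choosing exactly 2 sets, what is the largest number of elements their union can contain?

9

Choosing B2, B4 covers {a, b, c, d, e, f, g, i, j} — 9 elements.
No choice of 2 sets does better; here h, k are left uncovered.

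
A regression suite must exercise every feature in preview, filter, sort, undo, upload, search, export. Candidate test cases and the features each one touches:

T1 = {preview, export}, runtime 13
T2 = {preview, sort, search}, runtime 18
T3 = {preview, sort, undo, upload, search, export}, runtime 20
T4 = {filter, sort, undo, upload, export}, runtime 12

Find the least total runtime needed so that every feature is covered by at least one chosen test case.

30

T2, T4 cover every feature at runtime 18 + 12 = 30.
Any cover uses at least 2 test cases; among all covering selections none totals below 30.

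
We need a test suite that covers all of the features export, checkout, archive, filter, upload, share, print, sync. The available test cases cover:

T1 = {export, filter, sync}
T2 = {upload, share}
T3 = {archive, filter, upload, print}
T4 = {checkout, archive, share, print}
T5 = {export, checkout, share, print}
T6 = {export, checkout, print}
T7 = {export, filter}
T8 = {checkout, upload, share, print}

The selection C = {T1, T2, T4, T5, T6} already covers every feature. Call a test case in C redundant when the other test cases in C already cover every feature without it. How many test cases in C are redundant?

2

Drop T1: filter, sync uncovered — not redundant.
Drop T2: upload uncovered — not redundant.
Drop T4: archive uncovered — not redundant.
Drop T5: the rest still cover every feature — redundant.
Drop T6: the rest still cover every feature — redundant.
2 redundant: T5, T6.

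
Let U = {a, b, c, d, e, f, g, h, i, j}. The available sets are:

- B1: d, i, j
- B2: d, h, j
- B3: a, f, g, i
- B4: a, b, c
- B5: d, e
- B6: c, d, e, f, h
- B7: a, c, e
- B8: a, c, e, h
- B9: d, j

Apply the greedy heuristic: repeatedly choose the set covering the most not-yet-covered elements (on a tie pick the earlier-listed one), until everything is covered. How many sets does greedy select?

4

Pick 1: B6 covers 5 new elements (c, d, e, f, h).
Pick 2: B3 covers 3 new elements (a, g, i).
Pick 3: B1 covers 1 new elements (j).
Pick 4: B4 covers 1 new elements (b).
Greedy uses 4 sets.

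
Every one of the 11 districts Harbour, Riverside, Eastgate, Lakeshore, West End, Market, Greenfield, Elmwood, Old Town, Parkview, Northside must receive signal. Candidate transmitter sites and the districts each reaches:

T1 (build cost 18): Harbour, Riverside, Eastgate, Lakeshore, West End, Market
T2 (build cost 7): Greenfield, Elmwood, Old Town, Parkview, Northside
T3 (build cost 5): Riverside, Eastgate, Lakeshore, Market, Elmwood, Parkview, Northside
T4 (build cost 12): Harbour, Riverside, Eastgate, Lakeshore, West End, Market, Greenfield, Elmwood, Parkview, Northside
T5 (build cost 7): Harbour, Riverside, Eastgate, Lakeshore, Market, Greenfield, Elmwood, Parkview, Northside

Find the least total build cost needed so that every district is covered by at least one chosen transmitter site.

19

T2, T4 cover every district at build cost 7 + 12 = 19.
Any cover uses at least 2 transmitter sites; among all covering selections none totals below 19.
Greedy by coverage-per-build cost would pick T3, T2, T4 for 24 — worse than the optimum 19.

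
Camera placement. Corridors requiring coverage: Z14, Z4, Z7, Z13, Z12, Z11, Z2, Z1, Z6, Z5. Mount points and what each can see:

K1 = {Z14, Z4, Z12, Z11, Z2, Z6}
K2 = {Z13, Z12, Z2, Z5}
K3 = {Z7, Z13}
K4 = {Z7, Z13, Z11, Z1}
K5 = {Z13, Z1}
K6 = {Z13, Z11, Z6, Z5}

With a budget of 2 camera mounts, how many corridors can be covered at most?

9

Choosing K1, K4 covers {Z14, Z4, Z7, Z13, Z12, Z11, Z2, Z1, Z6} — 9 corridors.
No choice of 2 camera mounts does better; here Z5 is left uncovered.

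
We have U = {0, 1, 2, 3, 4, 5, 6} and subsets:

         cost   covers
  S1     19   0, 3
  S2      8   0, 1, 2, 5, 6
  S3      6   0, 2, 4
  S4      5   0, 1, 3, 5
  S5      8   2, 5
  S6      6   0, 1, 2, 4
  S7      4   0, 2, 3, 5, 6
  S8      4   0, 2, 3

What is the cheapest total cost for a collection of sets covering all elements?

S6, S7 cover every element at cost 6 + 4 = 10.
Any cover uses at least 2 sets; among all covering selections none totals below 10.

10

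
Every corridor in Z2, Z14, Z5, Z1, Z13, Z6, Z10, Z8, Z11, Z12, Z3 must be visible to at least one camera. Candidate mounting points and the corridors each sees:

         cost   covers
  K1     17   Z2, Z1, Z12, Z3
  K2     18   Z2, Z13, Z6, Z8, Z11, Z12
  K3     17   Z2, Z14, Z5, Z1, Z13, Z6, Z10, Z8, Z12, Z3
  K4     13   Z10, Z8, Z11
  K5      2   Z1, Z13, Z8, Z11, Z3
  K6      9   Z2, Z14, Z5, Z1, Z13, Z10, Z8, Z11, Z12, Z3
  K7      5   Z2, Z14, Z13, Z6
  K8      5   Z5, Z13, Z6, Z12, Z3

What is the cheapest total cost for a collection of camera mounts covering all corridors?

14

K6, K7 cover every corridor at cost 9 + 5 = 14.
Any cover uses at least 2 camera mounts; among all covering selections none totals below 14.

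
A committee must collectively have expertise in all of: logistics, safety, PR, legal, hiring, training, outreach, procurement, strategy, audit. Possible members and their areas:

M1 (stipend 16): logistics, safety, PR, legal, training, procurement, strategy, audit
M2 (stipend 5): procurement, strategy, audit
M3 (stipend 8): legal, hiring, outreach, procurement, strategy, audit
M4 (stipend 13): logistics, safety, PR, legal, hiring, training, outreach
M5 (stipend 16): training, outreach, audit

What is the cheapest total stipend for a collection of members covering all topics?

M2, M4 cover every topic at stipend 5 + 13 = 18.
Any cover uses at least 2 members; among all covering selections none totals below 18.
Greedy by coverage-per-stipend would pick M3, M4 for 21 — worse than the optimum 18.

18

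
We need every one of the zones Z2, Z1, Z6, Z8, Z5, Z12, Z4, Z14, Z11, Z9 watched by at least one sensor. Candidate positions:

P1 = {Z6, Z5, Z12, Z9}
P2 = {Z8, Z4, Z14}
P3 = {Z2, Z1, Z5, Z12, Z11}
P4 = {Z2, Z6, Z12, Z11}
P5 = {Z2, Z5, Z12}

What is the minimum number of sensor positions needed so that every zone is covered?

P1, P2, P3 together cover {Z2, Z1, Z6, Z8, Z5, Z12, Z4, Z14, Z11, Z9} — every zone.
No 2 of the 5 sensor positions cover everything (all 10 pairs fall short), so 3 is minimum.

3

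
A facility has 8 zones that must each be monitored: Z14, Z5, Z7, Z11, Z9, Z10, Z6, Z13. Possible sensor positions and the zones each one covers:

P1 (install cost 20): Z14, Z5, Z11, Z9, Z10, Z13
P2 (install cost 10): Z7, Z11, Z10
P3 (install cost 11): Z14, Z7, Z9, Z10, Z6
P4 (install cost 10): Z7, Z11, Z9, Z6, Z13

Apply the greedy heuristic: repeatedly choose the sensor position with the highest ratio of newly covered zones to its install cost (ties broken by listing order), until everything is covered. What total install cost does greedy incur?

Pick 1: P4 adds 5 new (Z7, Z11, Z9, Z6, Z13) at install cost 10 (ratio 5/10).
Pick 2: P3 adds 2 new (Z14, Z10) at install cost 11 (ratio 2/11).
Pick 3: P1 adds 1 new (Z5) at install cost 20 (ratio 1/20).
Greedy total install cost: 10 + 11 + 20 = 41. (The true optimum is 30, so greedy overshoots here.)

41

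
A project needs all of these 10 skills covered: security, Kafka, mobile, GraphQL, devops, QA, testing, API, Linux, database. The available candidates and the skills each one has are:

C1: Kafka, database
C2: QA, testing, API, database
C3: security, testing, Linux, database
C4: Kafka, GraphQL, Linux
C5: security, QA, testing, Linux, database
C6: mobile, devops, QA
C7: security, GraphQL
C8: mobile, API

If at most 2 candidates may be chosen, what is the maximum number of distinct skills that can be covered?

7

Choosing C2, C4 covers {Kafka, GraphQL, QA, testing, API, Linux, database} — 7 skills.
No choice of 2 candidates does better; here security, mobile, devops are left uncovered.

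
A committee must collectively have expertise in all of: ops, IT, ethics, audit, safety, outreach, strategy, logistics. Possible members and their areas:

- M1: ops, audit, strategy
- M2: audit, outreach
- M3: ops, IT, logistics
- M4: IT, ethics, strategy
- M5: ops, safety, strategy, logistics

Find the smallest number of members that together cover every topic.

M2, M4, M5 together cover {ops, IT, ethics, audit, safety, outreach, strategy, logistics} — every topic.
No 2 of the 5 members cover everything (all 10 pairs fall short), so 3 is minimum.

3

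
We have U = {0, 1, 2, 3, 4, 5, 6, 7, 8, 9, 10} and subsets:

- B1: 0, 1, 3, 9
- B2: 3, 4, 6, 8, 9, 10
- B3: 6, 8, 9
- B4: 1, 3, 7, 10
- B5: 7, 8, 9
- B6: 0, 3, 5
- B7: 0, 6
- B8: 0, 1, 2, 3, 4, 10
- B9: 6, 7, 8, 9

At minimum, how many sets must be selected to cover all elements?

3

B6, B8, B9 together cover {0, 1, 2, 3, 4, 5, 6, 7, 8, 9, 10} — every element.
No 2 of the 9 sets cover everything (all 36 pairs fall short), so 3 is minimum.
Greedy (largest uncovered first) would take B2, B8, B4, B6 — 4 sets — but 3 suffice.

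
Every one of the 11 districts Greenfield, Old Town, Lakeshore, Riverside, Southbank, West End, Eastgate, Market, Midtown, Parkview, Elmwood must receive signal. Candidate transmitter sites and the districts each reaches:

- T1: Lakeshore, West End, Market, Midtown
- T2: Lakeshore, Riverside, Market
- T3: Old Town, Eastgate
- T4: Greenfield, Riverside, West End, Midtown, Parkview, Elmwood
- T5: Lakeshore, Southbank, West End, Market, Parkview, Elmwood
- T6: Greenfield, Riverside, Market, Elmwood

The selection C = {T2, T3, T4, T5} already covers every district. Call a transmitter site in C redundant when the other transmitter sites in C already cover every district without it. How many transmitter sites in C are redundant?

Drop T2: the rest still cover every district — redundant.
Drop T3: Old Town, Eastgate uncovered — not redundant.
Drop T4: Greenfield, Midtown uncovered — not redundant.
Drop T5: Southbank uncovered — not redundant.
1 redundant: T2.

1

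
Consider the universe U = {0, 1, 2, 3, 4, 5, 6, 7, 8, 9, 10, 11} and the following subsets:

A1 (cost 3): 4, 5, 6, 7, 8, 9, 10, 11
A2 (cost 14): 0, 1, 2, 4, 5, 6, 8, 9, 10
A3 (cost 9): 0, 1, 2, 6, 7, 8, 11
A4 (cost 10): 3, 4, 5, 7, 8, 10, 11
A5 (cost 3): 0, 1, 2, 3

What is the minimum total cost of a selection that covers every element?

6

A1, A5 cover every element at cost 3 + 3 = 6.
Any cover uses at least 2 sets; among all covering selections none totals below 6.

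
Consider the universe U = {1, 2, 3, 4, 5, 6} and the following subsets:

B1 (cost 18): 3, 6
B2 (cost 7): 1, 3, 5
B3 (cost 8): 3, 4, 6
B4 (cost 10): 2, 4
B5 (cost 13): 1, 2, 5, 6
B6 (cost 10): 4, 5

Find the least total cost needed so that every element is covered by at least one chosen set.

21

B3, B5 cover every element at cost 8 + 13 = 21.
Any cover uses at least 2 sets; among all covering selections none totals below 21.
Greedy by coverage-per-cost would pick B2, B3, B4 for 25 — worse than the optimum 21.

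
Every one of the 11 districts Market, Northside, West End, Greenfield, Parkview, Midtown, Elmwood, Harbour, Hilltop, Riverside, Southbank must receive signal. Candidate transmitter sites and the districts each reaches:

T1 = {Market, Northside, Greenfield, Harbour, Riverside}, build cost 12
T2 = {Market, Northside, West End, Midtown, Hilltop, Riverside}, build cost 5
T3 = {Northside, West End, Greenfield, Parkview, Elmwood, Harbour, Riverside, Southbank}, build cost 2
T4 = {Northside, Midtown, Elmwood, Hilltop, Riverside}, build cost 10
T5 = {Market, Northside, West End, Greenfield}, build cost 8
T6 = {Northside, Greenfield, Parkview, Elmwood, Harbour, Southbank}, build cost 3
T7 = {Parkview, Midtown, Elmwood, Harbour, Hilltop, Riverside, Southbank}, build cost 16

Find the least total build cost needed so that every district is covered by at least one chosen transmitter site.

7

T2, T3 cover every district at build cost 5 + 2 = 7.
Any cover uses at least 2 transmitter sites; among all covering selections none totals below 7.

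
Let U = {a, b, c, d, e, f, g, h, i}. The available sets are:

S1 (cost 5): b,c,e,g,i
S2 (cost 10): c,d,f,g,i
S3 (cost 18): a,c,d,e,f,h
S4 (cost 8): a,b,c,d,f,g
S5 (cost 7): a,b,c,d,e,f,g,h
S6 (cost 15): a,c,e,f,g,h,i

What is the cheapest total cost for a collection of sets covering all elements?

S1, S5 cover every element at cost 5 + 7 = 12.
Any cover uses at least 2 sets; among all covering selections none totals below 12.

12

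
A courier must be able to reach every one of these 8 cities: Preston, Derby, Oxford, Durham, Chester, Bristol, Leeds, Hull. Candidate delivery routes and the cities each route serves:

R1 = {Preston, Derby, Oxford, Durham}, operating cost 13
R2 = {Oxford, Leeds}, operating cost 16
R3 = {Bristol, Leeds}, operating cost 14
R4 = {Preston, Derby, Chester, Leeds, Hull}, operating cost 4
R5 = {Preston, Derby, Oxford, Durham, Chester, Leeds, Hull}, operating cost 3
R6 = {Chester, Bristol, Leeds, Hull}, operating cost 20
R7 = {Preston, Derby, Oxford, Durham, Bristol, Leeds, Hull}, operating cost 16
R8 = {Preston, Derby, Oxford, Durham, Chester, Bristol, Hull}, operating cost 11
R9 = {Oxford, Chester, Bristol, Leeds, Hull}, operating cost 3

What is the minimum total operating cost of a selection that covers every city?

R5, R9 cover every city at operating cost 3 + 3 = 6.
Any cover uses at least 2 routes; among all covering selections none totals below 6.

6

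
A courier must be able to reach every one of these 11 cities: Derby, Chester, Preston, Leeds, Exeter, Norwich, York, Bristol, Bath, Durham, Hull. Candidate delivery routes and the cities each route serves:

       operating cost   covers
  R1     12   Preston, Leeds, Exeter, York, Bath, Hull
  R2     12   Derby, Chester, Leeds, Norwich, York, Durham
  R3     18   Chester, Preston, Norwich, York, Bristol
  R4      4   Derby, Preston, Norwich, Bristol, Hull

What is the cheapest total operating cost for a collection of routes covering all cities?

28

R1, R2, R4 cover every city at operating cost 12 + 12 + 4 = 28.
Any cover uses at least 3 routes; among all covering selections none totals below 28.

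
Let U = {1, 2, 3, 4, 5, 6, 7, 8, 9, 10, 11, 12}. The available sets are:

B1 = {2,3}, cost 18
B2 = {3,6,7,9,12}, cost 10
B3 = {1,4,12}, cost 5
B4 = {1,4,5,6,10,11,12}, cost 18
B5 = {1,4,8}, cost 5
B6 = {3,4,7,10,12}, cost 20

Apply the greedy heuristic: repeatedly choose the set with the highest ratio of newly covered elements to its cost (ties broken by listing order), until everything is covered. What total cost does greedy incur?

56

Pick 1: B3 adds 3 new (1, 4, 12) at cost 5 (ratio 3/5).
Pick 2: B2 adds 4 new (3, 6, 7, 9) at cost 10 (ratio 4/10).
Pick 3: B5 adds 1 new (8) at cost 5 (ratio 1/5).
Pick 4: B4 adds 3 new (5, 10, 11) at cost 18 (ratio 3/18).
Pick 5: B1 adds 1 new (2) at cost 18 (ratio 1/18).
Greedy total cost: 5 + 10 + 5 + 18 + 18 = 56. (The true optimum is 51, so greedy overshoots here.)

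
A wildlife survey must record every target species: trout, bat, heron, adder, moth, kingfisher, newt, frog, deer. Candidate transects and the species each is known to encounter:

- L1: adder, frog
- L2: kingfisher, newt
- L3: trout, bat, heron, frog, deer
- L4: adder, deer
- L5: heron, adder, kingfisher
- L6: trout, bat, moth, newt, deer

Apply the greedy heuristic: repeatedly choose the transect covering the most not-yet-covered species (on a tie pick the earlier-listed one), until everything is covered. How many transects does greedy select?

4

Pick 1: L3 covers 5 new species (trout, bat, heron, frog, deer).
Pick 2: L2 covers 2 new species (kingfisher, newt).
Pick 3: L1 covers 1 new species (adder).
Pick 4: L6 covers 1 new species (moth).
Greedy uses 4 transects. (The true minimum is 3.)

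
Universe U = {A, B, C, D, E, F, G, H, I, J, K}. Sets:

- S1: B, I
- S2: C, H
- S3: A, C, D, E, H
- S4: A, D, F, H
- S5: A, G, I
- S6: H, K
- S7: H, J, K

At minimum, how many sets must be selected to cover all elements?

5

S1, S3, S4, S5, S7 together cover {A, B, C, D, E, F, G, H, I, J, K} — every element.
No 4 of the 7 sets cover everything (all 35 size-4 selections fall short), so 5 is minimum.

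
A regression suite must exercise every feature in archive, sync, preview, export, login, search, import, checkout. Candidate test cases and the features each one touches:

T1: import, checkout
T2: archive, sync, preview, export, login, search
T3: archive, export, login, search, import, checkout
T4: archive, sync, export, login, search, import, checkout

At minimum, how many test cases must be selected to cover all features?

2

T1, T2 together cover {archive, sync, preview, export, login, search, import, checkout} — every feature.
No single test case contains all 8 features, so 2 is optimal.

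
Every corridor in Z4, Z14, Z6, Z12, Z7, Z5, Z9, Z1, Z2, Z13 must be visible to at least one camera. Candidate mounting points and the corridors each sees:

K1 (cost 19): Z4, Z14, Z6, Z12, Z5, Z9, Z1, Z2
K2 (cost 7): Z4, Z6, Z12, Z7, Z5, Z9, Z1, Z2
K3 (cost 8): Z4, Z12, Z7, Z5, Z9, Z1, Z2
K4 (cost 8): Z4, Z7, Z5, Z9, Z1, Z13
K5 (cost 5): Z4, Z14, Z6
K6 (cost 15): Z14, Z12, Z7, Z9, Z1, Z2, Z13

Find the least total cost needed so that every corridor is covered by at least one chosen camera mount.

20

K2, K4, K5 cover every corridor at cost 7 + 8 + 5 = 20.
Any cover uses at least 2 camera mounts; among all covering selections none totals below 20.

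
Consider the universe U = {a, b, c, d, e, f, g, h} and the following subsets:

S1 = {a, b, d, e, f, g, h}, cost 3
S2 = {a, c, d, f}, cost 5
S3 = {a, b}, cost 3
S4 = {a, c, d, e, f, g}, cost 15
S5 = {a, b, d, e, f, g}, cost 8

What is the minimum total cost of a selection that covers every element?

8

S1, S2 cover every element at cost 3 + 5 = 8.
Any cover uses at least 2 sets; among all covering selections none totals below 8.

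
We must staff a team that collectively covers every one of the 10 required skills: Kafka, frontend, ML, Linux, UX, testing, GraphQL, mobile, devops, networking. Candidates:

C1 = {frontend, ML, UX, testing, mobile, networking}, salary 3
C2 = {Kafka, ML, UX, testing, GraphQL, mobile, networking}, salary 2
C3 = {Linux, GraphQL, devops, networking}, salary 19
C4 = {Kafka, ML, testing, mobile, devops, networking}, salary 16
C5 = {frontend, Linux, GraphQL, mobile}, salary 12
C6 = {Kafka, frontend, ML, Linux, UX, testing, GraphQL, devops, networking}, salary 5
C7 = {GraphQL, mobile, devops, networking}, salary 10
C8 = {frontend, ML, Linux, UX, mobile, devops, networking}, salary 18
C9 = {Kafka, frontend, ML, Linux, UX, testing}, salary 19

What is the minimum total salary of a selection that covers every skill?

C2, C6 cover every skill at salary 2 + 5 = 7.
Any cover uses at least 2 candidates; among all covering selections none totals below 7.

7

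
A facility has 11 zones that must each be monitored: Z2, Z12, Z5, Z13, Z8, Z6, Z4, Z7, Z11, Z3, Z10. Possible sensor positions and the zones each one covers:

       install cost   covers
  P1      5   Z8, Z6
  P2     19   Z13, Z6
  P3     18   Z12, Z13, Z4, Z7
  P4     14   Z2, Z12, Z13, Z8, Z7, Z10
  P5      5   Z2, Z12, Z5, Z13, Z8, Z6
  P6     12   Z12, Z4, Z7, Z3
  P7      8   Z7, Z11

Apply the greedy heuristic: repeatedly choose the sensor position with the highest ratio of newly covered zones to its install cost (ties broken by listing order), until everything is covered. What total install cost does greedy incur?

39

Pick 1: P5 adds 6 new (Z2, Z12, Z5, Z13, Z8, Z6) at install cost 5 (ratio 6/5).
Pick 2: P6 adds 3 new (Z4, Z7, Z3) at install cost 12 (ratio 3/12).
Pick 3: P7 adds 1 new (Z11) at install cost 8 (ratio 1/8).
Pick 4: P4 adds 1 new (Z10) at install cost 14 (ratio 1/14).
Greedy total install cost: 5 + 12 + 8 + 14 = 39.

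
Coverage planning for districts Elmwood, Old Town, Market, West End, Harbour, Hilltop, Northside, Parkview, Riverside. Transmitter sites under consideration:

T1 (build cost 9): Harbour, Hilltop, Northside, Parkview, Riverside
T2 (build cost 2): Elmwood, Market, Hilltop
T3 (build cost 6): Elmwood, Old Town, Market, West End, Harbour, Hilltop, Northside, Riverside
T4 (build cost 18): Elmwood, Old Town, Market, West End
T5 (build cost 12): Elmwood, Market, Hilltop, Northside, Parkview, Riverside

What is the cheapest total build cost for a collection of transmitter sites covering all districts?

T1, T3 cover every district at build cost 9 + 6 = 15.
Any cover uses at least 2 transmitter sites; among all covering selections none totals below 15.

15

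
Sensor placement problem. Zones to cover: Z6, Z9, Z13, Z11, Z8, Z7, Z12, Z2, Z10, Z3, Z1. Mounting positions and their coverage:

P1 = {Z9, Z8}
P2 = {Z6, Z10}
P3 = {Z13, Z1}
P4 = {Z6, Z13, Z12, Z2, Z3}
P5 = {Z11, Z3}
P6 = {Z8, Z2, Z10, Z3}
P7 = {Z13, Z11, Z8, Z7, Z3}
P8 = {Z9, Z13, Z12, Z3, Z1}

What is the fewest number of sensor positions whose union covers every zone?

P2, P4, P7, P8 together cover {Z6, Z9, Z13, Z11, Z8, Z7, Z12, Z2, Z10, Z3, Z1} — every zone.
No 3 of the 8 sensor positions cover everything (all 56 triples fall short), so 4 is minimum.

4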